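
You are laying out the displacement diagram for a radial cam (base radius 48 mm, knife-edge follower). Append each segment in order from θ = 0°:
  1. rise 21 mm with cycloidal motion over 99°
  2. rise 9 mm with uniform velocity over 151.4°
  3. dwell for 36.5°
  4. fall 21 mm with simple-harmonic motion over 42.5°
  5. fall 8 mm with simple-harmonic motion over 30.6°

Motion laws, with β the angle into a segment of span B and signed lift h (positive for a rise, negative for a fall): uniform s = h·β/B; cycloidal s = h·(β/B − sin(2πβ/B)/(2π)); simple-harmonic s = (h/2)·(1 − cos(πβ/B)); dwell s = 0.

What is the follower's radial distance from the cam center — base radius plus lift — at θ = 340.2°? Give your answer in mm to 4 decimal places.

seg 1 [0°–99°] cycloidal, h=21: full span → s += 21 → s = 21.0000
seg 2 [99°–250.4°] uniform, h=9: full span → s += 9 → s = 30.0000
seg 3 [250.4°–286.9°] dwell: s stays 30.0000
seg 4 [286.9°–329.4°] simple-harmonic, h=-21: full span → s += -21 → s = 9.0000
seg 5 [329.4°–360°] simple-harmonic, h=-8: θ=340.2° here. β=10.8, B=30.6. -8/2·(1 − cos(π·0.3529)) = -2.2170 → s = 6.7830
radial distance = base radius + s = 48 + 6.7830 = 54.7830

54.7830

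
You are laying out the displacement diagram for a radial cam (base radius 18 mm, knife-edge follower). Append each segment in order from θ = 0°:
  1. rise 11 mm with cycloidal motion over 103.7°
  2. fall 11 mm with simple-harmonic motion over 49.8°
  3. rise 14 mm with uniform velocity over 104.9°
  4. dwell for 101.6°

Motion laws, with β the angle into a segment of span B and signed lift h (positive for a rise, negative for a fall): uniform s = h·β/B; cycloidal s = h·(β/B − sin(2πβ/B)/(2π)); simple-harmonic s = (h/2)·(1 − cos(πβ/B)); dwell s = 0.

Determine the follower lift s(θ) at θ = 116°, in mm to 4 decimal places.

seg 1 [0°–103.7°] cycloidal, h=11: full span → s += 11 → s = 11.0000
seg 2 [103.7°–153.5°] simple-harmonic, h=-11: θ=116° here. β=12.3, B=49.8. -11/2·(1 − cos(π·0.2470)) = -1.5743 → s = 9.4257

9.4257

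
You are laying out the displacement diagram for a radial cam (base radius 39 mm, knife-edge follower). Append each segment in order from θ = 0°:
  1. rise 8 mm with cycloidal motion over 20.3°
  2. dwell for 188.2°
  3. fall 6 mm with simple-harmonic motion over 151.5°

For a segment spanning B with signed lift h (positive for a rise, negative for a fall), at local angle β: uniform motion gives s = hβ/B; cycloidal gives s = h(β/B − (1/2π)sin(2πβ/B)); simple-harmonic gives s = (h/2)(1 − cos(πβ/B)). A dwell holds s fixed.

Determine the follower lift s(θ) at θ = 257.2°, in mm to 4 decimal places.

seg 1 [0°–20.3°] cycloidal, h=8: full span → s += 8 → s = 8.0000
seg 2 [20.3°–208.5°] dwell: s stays 8.0000
seg 3 [208.5°–360°] simple-harmonic, h=-6: θ=257.2° here. β=48.7, B=151.5. -6/2·(1 − cos(π·0.3215)) = -1.4041 → s = 6.5959

6.5959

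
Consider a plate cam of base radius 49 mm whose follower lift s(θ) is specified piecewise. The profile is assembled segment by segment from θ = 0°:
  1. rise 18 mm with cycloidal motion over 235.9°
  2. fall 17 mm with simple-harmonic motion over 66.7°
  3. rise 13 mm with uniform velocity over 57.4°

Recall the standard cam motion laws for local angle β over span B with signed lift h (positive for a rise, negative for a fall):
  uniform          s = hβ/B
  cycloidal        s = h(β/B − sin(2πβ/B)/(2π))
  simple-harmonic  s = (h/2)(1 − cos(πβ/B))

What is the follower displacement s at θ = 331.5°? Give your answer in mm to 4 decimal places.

seg 1 [0°–235.9°] cycloidal, h=18: full span → s += 18 → s = 18.0000
seg 2 [235.9°–302.6°] simple-harmonic, h=-17: full span → s += -17 → s = 1.0000
seg 3 [302.6°–360°] uniform, h=13: θ=331.5° here. β=28.9, B=57.4. 13·28.9/57.4 = 6.5453 → s = 7.5453

7.5453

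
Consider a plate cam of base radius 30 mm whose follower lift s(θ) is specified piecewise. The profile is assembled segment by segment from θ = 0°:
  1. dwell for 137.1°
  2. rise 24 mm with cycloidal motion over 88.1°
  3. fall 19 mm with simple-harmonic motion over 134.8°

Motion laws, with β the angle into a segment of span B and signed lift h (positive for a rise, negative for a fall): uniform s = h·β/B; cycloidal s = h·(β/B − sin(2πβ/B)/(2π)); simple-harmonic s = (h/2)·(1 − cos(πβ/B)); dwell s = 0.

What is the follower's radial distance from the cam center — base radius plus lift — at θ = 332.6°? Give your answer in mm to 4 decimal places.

seg 1 [0°–137.1°] dwell: s stays 0.0000
seg 2 [137.1°–225.2°] cycloidal, h=24: full span → s += 24 → s = 24.0000
seg 3 [225.2°–360°] simple-harmonic, h=-19: θ=332.6° here. β=107.4, B=134.8. -19/2·(1 − cos(π·0.7967)) = -17.1280 → s = 6.8720
radial distance = base radius + s = 30 + 6.8720 = 36.8720

36.8720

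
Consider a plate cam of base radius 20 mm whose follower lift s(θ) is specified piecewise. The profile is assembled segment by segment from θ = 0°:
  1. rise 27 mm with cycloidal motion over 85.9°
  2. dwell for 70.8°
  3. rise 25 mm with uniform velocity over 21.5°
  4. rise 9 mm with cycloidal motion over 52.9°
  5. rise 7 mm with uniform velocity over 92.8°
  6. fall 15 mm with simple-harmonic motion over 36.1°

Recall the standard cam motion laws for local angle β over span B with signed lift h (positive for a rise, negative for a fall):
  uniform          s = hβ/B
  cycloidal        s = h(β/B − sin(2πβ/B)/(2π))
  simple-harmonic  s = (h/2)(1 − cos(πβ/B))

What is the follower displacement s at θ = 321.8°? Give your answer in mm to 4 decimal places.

seg 1 [0°–85.9°] cycloidal, h=27: full span → s += 27 → s = 27.0000
seg 2 [85.9°–156.7°] dwell: s stays 27.0000
seg 3 [156.7°–178.2°] uniform, h=25: full span → s += 25 → s = 52.0000
seg 4 [178.2°–231.1°] cycloidal, h=9: full span → s += 9 → s = 61.0000
seg 5 [231.1°–323.9°] uniform, h=7: θ=321.8° here. β=90.7, B=92.8. 7·90.7/92.8 = 6.8416 → s = 67.8416

67.8416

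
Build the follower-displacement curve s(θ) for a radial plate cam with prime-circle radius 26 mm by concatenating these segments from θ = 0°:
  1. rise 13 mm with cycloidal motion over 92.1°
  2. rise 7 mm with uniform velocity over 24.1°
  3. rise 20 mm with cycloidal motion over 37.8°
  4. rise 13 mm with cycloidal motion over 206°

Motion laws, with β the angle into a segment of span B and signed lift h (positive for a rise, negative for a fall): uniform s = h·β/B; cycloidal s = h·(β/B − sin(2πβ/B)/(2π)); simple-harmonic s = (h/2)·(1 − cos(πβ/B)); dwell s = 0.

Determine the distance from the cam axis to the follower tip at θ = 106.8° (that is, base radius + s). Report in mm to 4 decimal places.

seg 1 [0°–92.1°] cycloidal, h=13: full span → s += 13 → s = 13.0000
seg 2 [92.1°–116.2°] uniform, h=7: θ=106.8° here. β=14.7, B=24.1. 7·14.7/24.1 = 4.2697 → s = 17.2697
radial distance = base radius + s = 26 + 17.2697 = 43.2697

43.2697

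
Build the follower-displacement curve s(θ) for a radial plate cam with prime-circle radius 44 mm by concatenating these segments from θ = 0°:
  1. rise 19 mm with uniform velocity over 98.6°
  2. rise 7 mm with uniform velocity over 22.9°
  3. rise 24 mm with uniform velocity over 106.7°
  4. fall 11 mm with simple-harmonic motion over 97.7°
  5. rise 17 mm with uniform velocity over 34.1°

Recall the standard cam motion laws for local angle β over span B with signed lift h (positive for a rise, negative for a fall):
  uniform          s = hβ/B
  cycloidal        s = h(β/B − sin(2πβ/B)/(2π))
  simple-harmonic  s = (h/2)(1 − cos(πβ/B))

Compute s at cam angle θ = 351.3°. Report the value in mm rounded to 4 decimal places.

seg 1 [0°–98.6°] uniform, h=19: full span → s += 19 → s = 19.0000
seg 2 [98.6°–121.5°] uniform, h=7: full span → s += 7 → s = 26.0000
seg 3 [121.5°–228.2°] uniform, h=24: full span → s += 24 → s = 50.0000
seg 4 [228.2°–325.9°] simple-harmonic, h=-11: full span → s += -11 → s = 39.0000
seg 5 [325.9°–360°] uniform, h=17: θ=351.3° here. β=25.4, B=34.1. 17·25.4/34.1 = 12.6628 → s = 51.6628

51.6628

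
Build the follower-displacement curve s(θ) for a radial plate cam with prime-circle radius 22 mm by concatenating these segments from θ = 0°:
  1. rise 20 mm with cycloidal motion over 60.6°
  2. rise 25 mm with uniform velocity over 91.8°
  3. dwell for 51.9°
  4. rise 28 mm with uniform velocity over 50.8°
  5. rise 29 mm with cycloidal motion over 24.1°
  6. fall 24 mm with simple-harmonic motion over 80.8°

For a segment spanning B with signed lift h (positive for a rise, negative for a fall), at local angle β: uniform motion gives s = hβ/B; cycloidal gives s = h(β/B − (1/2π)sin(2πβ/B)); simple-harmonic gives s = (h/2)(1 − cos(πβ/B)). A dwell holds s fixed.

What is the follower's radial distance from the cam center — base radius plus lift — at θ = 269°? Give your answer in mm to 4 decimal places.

seg 1 [0°–60.6°] cycloidal, h=20: full span → s += 20 → s = 20.0000
seg 2 [60.6°–152.4°] uniform, h=25: full span → s += 25 → s = 45.0000
seg 3 [152.4°–204.3°] dwell: s stays 45.0000
seg 4 [204.3°–255.1°] uniform, h=28: full span → s += 28 → s = 73.0000
seg 5 [255.1°–279.2°] cycloidal, h=29: θ=269° here. β=13.9, B=24.1. 29·(0.5768 − sin(2π·0.5768)/(2π)) = 18.8670 → s = 91.8670
radial distance = base radius + s = 22 + 91.8670 = 113.8670

113.8670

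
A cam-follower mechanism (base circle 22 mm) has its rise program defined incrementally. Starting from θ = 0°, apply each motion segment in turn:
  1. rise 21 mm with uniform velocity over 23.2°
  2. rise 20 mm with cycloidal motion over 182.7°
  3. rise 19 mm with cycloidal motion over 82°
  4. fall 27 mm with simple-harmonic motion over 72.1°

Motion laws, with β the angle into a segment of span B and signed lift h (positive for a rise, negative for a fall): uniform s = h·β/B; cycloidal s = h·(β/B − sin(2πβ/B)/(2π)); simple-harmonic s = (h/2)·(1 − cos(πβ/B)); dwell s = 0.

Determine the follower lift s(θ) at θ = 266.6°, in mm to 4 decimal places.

seg 1 [0°–23.2°] uniform, h=21: full span → s += 21 → s = 21.0000
seg 2 [23.2°–205.9°] cycloidal, h=20: full span → s += 20 → s = 41.0000
seg 3 [205.9°–287.9°] cycloidal, h=19: θ=266.6° here. β=60.7, B=82. 19·(0.7402 − sin(2π·0.7402)/(2π)) = 17.0829 → s = 58.0829

58.0829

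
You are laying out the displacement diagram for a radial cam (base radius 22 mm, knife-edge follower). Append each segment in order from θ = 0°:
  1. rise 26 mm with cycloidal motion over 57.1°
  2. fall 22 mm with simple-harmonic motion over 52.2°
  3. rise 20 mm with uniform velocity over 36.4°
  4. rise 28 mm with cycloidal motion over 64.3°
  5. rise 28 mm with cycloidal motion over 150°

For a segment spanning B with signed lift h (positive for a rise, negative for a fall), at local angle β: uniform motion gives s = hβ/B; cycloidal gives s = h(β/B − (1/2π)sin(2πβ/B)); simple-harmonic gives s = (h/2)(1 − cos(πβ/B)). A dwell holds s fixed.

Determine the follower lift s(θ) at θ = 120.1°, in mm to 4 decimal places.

seg 1 [0°–57.1°] cycloidal, h=26: full span → s += 26 → s = 26.0000
seg 2 [57.1°–109.3°] simple-harmonic, h=-22: full span → s += -22 → s = 4.0000
seg 3 [109.3°–145.7°] uniform, h=20: θ=120.1° here. β=10.8, B=36.4. 20·10.8/36.4 = 5.9341 → s = 9.9341

9.9341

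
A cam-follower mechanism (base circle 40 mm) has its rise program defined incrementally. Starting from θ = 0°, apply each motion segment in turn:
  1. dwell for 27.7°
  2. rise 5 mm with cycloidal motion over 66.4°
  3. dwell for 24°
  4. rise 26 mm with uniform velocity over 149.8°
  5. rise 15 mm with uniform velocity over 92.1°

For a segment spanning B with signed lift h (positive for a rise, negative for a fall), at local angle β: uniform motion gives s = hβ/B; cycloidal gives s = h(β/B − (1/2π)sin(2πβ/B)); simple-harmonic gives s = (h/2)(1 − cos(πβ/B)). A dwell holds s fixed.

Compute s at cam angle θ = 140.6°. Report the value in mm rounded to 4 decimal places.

seg 1 [0°–27.7°] dwell: s stays 0.0000
seg 2 [27.7°–94.1°] cycloidal, h=5: full span → s += 5 → s = 5.0000
seg 3 [94.1°–118.1°] dwell: s stays 5.0000
seg 4 [118.1°–267.9°] uniform, h=26: θ=140.6° here. β=22.5, B=149.8. 26·22.5/149.8 = 3.9052 → s = 8.9052

8.9052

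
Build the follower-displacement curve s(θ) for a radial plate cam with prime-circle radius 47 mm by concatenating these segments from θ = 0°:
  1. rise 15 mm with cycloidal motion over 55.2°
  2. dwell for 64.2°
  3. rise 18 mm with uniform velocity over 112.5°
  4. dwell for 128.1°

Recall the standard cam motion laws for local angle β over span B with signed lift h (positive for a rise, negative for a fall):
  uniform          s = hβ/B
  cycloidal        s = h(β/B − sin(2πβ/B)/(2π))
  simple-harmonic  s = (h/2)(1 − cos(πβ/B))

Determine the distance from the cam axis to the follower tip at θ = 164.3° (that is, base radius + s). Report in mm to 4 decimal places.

seg 1 [0°–55.2°] cycloidal, h=15: full span → s += 15 → s = 15.0000
seg 2 [55.2°–119.4°] dwell: s stays 15.0000
seg 3 [119.4°–231.9°] uniform, h=18: θ=164.3° here. β=44.9, B=112.5. 18·44.9/112.5 = 7.1840 → s = 22.1840
radial distance = base radius + s = 47 + 22.1840 = 69.1840

69.1840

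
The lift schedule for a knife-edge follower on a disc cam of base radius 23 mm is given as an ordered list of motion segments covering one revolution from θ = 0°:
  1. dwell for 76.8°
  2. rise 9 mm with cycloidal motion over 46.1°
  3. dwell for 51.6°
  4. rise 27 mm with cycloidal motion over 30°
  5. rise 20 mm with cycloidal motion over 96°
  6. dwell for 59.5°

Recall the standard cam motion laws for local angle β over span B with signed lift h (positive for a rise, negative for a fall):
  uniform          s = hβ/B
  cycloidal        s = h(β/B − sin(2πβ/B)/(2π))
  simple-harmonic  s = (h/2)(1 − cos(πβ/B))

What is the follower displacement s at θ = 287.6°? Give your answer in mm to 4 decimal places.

seg 1 [0°–76.8°] dwell: s stays 0.0000
seg 2 [76.8°–122.9°] cycloidal, h=9: full span → s += 9 → s = 9.0000
seg 3 [122.9°–174.5°] dwell: s stays 9.0000
seg 4 [174.5°–204.5°] cycloidal, h=27: full span → s += 27 → s = 36.0000
seg 5 [204.5°–300.5°] cycloidal, h=20: θ=287.6° here. β=83.1, B=96. 20·(0.8656 − sin(2π·0.8656)/(2π)) = 19.6919 → s = 55.6919

55.6919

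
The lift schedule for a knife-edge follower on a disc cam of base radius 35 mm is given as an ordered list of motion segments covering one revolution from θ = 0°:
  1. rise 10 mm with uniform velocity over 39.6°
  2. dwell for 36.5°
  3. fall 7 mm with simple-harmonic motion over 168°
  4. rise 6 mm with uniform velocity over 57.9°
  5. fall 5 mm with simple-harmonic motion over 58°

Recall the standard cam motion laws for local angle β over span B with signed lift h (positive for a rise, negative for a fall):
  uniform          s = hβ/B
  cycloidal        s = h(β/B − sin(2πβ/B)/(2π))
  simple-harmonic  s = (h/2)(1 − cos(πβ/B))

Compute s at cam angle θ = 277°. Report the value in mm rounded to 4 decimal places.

seg 1 [0°–39.6°] uniform, h=10: full span → s += 10 → s = 10.0000
seg 2 [39.6°–76.1°] dwell: s stays 10.0000
seg 3 [76.1°–244.1°] simple-harmonic, h=-7: full span → s += -7 → s = 3.0000
seg 4 [244.1°–302°] uniform, h=6: θ=277° here. β=32.9, B=57.9. 6·32.9/57.9 = 3.4093 → s = 6.4093

6.4093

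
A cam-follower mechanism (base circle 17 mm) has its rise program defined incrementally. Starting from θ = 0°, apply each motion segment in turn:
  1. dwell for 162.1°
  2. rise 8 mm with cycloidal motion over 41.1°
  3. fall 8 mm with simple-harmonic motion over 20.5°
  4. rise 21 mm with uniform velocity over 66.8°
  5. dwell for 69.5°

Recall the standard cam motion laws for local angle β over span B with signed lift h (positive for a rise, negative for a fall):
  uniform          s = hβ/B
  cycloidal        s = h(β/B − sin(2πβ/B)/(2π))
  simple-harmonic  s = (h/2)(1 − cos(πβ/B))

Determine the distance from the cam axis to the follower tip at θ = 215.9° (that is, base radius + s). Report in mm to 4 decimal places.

seg 1 [0°–162.1°] dwell: s stays 0.0000
seg 2 [162.1°–203.2°] cycloidal, h=8: full span → s += 8 → s = 8.0000
seg 3 [203.2°–223.7°] simple-harmonic, h=-8: θ=215.9° here. β=12.7, B=20.5. -8/2·(1 − cos(π·0.6195)) = -5.4668 → s = 2.5332
radial distance = base radius + s = 17 + 2.5332 = 19.5332

19.5332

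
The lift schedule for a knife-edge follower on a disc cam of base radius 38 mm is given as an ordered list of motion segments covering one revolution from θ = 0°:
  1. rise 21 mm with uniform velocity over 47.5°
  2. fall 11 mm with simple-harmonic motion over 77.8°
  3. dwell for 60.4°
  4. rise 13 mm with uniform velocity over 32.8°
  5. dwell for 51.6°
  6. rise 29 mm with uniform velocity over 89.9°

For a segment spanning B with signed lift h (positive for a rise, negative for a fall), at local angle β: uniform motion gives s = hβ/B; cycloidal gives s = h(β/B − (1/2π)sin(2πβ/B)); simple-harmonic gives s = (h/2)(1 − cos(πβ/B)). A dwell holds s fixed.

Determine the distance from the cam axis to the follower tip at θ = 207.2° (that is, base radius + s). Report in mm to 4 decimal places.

seg 1 [0°–47.5°] uniform, h=21: full span → s += 21 → s = 21.0000
seg 2 [47.5°–125.3°] simple-harmonic, h=-11: full span → s += -11 → s = 10.0000
seg 3 [125.3°–185.7°] dwell: s stays 10.0000
seg 4 [185.7°–218.5°] uniform, h=13: θ=207.2° here. β=21.5, B=32.8. 13·21.5/32.8 = 8.5213 → s = 18.5213
radial distance = base radius + s = 38 + 18.5213 = 56.5213

56.5213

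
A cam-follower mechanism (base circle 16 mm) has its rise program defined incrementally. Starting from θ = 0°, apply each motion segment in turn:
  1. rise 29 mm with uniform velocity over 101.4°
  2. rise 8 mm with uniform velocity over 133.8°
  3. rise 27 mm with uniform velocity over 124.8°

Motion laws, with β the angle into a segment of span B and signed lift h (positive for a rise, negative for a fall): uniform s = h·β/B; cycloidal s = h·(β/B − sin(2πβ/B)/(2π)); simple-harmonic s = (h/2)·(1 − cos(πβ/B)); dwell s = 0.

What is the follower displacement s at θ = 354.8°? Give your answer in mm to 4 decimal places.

seg 1 [0°–101.4°] uniform, h=29: full span → s += 29 → s = 29.0000
seg 2 [101.4°–235.2°] uniform, h=8: full span → s += 8 → s = 37.0000
seg 3 [235.2°–360°] uniform, h=27: θ=354.8° here. β=119.6, B=124.8. 27·119.6/124.8 = 25.8750 → s = 62.8750

62.8750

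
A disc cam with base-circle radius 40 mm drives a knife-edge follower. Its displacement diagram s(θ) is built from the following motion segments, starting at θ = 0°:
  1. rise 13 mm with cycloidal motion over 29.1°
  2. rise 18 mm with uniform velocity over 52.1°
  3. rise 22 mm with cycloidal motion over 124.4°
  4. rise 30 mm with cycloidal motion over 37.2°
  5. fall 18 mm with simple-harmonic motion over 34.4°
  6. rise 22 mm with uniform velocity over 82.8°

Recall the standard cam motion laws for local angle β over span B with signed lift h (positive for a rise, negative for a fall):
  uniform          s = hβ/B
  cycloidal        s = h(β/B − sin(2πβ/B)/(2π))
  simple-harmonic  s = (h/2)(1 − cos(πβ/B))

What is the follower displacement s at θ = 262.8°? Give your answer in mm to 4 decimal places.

seg 1 [0°–29.1°] cycloidal, h=13: full span → s += 13 → s = 13.0000
seg 2 [29.1°–81.2°] uniform, h=18: full span → s += 18 → s = 31.0000
seg 3 [81.2°–205.6°] cycloidal, h=22: full span → s += 22 → s = 53.0000
seg 4 [205.6°–242.8°] cycloidal, h=30: full span → s += 30 → s = 83.0000
seg 5 [242.8°–277.2°] simple-harmonic, h=-18: θ=262.8° here. β=20, B=34.4. -18/2·(1 − cos(π·0.5814)) = -11.2764 → s = 71.7236

71.7236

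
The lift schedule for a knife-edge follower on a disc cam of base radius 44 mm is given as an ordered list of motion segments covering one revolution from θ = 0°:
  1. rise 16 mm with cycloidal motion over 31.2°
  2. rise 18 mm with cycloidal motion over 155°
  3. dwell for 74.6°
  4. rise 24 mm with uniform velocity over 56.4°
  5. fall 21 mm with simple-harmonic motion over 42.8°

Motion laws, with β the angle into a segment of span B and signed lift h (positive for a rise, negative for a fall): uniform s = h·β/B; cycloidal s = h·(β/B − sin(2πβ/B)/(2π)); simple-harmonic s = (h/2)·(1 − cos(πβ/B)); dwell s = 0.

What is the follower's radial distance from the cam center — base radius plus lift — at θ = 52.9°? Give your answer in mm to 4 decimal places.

seg 1 [0°–31.2°] cycloidal, h=16: full span → s += 16 → s = 16.0000
seg 2 [31.2°–186.2°] cycloidal, h=18: θ=52.9° here. β=21.7, B=155. 18·(0.1400 − sin(2π·0.1400)/(2π)) = 0.3126 → s = 16.3126
radial distance = base radius + s = 44 + 16.3126 = 60.3126

60.3126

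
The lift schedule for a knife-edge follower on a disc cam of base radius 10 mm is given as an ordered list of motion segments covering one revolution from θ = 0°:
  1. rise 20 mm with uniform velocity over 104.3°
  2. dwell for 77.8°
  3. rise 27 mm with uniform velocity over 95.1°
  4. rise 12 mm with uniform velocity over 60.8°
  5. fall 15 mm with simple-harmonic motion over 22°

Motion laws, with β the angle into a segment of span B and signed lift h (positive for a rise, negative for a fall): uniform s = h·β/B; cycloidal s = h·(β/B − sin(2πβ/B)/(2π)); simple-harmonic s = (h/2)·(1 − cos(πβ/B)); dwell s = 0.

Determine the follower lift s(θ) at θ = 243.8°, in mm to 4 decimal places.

seg 1 [0°–104.3°] uniform, h=20: full span → s += 20 → s = 20.0000
seg 2 [104.3°–182.1°] dwell: s stays 20.0000
seg 3 [182.1°–277.2°] uniform, h=27: θ=243.8° here. β=61.7, B=95.1. 27·61.7/95.1 = 17.5174 → s = 37.5174

37.5174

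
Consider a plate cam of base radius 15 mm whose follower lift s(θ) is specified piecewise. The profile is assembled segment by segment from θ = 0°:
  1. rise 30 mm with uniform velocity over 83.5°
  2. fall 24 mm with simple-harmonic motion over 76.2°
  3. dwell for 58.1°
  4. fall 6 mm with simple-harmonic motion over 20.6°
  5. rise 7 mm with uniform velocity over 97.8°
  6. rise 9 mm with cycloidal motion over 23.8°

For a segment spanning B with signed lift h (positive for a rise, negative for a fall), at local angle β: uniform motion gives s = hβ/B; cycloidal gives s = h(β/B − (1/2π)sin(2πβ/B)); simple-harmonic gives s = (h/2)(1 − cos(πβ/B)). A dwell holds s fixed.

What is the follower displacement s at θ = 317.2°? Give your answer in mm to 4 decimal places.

seg 1 [0°–83.5°] uniform, h=30: full span → s += 30 → s = 30.0000
seg 2 [83.5°–159.7°] simple-harmonic, h=-24: full span → s += -24 → s = 6.0000
seg 3 [159.7°–217.8°] dwell: s stays 6.0000
seg 4 [217.8°–238.4°] simple-harmonic, h=-6: full span → s += -6 → s = 0.0000
seg 5 [238.4°–336.2°] uniform, h=7: θ=317.2° here. β=78.8, B=97.8. 7·78.8/97.8 = 5.6401 → s = 5.6401

5.6401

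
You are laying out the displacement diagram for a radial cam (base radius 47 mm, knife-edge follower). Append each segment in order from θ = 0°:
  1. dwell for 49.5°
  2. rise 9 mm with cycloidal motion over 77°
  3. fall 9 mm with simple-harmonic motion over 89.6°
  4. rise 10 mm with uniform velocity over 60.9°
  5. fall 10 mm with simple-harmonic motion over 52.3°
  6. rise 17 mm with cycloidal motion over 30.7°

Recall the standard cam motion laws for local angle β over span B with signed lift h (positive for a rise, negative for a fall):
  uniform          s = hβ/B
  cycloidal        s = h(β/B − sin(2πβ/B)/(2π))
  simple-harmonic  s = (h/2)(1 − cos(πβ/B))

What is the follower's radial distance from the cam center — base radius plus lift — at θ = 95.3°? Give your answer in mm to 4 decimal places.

seg 1 [0°–49.5°] dwell: s stays 0.0000
seg 2 [49.5°–126.5°] cycloidal, h=9: θ=95.3° here. β=45.8, B=77. 9·(0.5948 − sin(2π·0.5948)/(2π)) = 6.1569 → s = 6.1569
radial distance = base radius + s = 47 + 6.1569 = 53.1569

53.1569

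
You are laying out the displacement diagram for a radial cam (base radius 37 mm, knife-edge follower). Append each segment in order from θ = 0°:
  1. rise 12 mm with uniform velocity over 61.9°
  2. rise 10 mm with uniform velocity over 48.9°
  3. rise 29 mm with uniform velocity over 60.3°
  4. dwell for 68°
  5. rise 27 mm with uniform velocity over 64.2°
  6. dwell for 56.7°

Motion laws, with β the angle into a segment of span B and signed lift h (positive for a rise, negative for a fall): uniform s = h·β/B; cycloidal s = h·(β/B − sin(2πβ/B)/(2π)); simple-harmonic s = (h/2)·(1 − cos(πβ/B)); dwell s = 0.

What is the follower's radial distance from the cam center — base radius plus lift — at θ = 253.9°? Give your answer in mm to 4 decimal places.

seg 1 [0°–61.9°] uniform, h=12: full span → s += 12 → s = 12.0000
seg 2 [61.9°–110.8°] uniform, h=10: full span → s += 10 → s = 22.0000
seg 3 [110.8°–171.1°] uniform, h=29: full span → s += 29 → s = 51.0000
seg 4 [171.1°–239.1°] dwell: s stays 51.0000
seg 5 [239.1°–303.3°] uniform, h=27: θ=253.9° here. β=14.8, B=64.2. 27·14.8/64.2 = 6.2243 → s = 57.2243
radial distance = base radius + s = 37 + 57.2243 = 94.2243

94.2243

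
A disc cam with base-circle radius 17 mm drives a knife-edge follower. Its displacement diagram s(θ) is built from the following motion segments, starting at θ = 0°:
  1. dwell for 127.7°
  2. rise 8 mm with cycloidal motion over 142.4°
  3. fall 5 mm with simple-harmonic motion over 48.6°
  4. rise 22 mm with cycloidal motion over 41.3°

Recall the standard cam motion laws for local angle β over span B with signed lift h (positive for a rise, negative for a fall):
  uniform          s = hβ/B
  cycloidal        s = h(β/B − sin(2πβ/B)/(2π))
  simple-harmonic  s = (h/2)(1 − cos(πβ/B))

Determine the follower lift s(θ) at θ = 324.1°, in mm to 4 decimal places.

seg 1 [0°–127.7°] dwell: s stays 0.0000
seg 2 [127.7°–270.1°] cycloidal, h=8: full span → s += 8 → s = 8.0000
seg 3 [270.1°–318.7°] simple-harmonic, h=-5: full span → s += -5 → s = 3.0000
seg 4 [318.7°–360°] cycloidal, h=22: θ=324.1° here. β=5.4, B=41.3. 22·(0.1308 − sin(2π·0.1308)/(2π)) = 0.3128 → s = 3.3128

3.3128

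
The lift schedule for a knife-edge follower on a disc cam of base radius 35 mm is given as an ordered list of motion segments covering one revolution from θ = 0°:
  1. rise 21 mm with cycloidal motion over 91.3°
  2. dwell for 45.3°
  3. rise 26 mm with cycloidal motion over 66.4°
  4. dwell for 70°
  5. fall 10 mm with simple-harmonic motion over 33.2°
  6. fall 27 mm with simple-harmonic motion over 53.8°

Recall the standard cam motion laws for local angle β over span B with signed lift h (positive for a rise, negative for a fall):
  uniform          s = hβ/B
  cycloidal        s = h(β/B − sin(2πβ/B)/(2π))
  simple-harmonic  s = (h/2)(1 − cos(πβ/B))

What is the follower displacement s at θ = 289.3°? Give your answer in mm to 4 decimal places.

seg 1 [0°–91.3°] cycloidal, h=21: full span → s += 21 → s = 21.0000
seg 2 [91.3°–136.6°] dwell: s stays 21.0000
seg 3 [136.6°–203°] cycloidal, h=26: full span → s += 26 → s = 47.0000
seg 4 [203°–273°] dwell: s stays 47.0000
seg 5 [273°–306.2°] simple-harmonic, h=-10: θ=289.3° here. β=16.3, B=33.2. -10/2·(1 − cos(π·0.4910)) = -4.8581 → s = 42.1419

42.1419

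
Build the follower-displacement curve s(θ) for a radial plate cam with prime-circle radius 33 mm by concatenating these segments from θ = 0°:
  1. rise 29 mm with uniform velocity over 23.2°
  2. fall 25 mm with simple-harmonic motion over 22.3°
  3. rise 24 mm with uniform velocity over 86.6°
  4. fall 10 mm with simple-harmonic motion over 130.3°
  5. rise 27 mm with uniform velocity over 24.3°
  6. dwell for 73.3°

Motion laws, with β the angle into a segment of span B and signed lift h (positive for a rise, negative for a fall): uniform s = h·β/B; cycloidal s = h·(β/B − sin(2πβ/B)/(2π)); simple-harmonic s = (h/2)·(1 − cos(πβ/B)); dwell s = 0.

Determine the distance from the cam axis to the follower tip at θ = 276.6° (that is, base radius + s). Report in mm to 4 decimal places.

seg 1 [0°–23.2°] uniform, h=29: full span → s += 29 → s = 29.0000
seg 2 [23.2°–45.5°] simple-harmonic, h=-25: full span → s += -25 → s = 4.0000
seg 3 [45.5°–132.1°] uniform, h=24: full span → s += 24 → s = 28.0000
seg 4 [132.1°–262.4°] simple-harmonic, h=-10: full span → s += -10 → s = 18.0000
seg 5 [262.4°–286.7°] uniform, h=27: θ=276.6° here. β=14.2, B=24.3. 27·14.2/24.3 = 15.7778 → s = 33.7778
radial distance = base radius + s = 33 + 33.7778 = 66.7778

66.7778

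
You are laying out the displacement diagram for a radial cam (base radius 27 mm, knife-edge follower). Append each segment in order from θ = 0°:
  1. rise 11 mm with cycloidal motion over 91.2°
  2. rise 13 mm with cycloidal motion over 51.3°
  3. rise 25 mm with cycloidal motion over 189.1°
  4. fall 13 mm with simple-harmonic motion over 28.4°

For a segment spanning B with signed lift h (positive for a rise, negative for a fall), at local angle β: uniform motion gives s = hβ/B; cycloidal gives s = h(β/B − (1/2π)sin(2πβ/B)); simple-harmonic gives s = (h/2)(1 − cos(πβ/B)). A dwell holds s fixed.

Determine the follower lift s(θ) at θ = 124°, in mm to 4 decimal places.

seg 1 [0°–91.2°] cycloidal, h=11: full span → s += 11 → s = 11.0000
seg 2 [91.2°–142.5°] cycloidal, h=13: θ=124° here. β=32.8, B=51.3. 13·(0.6394 − sin(2π·0.6394)/(2π)) = 9.9009 → s = 20.9009

20.9009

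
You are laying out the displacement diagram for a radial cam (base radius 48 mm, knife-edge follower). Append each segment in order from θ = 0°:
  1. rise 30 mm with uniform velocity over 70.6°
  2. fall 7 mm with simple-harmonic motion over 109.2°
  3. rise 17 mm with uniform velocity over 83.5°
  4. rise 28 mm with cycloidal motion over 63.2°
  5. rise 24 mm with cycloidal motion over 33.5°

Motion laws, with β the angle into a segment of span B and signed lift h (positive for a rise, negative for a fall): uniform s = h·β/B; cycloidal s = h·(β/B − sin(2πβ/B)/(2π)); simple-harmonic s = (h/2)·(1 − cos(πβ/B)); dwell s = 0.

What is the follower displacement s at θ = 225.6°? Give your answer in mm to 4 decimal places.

seg 1 [0°–70.6°] uniform, h=30: full span → s += 30 → s = 30.0000
seg 2 [70.6°–179.8°] simple-harmonic, h=-7: full span → s += -7 → s = 23.0000
seg 3 [179.8°–263.3°] uniform, h=17: θ=225.6° here. β=45.8, B=83.5. 17·45.8/83.5 = 9.3246 → s = 32.3246

32.3246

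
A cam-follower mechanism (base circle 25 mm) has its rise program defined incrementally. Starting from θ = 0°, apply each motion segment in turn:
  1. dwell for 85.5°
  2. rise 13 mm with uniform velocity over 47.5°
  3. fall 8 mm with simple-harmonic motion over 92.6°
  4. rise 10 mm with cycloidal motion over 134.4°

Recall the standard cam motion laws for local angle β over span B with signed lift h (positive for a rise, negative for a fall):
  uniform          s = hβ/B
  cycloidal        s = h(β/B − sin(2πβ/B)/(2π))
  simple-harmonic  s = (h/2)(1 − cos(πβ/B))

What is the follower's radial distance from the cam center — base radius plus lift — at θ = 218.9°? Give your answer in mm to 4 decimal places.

seg 1 [0°–85.5°] dwell: s stays 0.0000
seg 2 [85.5°–133°] uniform, h=13: full span → s += 13 → s = 13.0000
seg 3 [133°–225.6°] simple-harmonic, h=-8: θ=218.9° here. β=85.9, B=92.6. -8/2·(1 − cos(π·0.9276)) = -7.8971 → s = 5.1029
radial distance = base radius + s = 25 + 5.1029 = 30.1029

30.1029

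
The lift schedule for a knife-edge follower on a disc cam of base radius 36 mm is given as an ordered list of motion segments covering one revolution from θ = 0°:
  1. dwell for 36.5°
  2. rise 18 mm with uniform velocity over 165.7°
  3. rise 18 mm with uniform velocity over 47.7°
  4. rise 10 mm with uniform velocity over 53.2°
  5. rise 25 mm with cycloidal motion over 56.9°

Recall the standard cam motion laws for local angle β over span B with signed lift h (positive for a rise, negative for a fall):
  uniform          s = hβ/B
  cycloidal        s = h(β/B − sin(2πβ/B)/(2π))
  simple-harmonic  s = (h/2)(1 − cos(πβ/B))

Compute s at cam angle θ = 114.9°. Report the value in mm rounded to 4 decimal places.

seg 1 [0°–36.5°] dwell: s stays 0.0000
seg 2 [36.5°–202.2°] uniform, h=18: θ=114.9° here. β=78.4, B=165.7. 18·78.4/165.7 = 8.5166 → s = 8.5166

8.5166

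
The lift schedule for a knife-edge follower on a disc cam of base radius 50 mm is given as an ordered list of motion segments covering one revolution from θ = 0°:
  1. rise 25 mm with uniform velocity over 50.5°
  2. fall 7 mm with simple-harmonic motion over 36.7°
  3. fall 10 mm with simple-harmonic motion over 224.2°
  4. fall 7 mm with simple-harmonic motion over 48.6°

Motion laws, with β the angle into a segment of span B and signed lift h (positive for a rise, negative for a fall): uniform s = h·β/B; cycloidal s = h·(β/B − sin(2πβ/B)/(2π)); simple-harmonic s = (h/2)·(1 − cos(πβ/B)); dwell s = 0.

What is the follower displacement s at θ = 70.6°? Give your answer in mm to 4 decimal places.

seg 1 [0°–50.5°] uniform, h=25: full span → s += 25 → s = 25.0000
seg 2 [50.5°–87.2°] simple-harmonic, h=-7: θ=70.6° here. β=20.1, B=36.7. -7/2·(1 − cos(π·0.5477)) = -4.0224 → s = 20.9776

20.9776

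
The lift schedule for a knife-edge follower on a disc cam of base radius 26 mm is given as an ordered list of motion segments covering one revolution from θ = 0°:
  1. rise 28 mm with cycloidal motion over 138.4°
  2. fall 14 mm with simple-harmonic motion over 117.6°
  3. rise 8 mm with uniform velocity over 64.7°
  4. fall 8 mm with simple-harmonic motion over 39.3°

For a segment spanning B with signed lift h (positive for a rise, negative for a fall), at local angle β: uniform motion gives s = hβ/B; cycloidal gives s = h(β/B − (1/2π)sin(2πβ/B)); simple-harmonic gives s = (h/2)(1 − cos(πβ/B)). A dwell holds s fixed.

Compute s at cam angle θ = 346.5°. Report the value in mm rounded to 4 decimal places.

seg 1 [0°–138.4°] cycloidal, h=28: full span → s += 28 → s = 28.0000
seg 2 [138.4°–256°] simple-harmonic, h=-14: full span → s += -14 → s = 14.0000
seg 3 [256°–320.7°] uniform, h=8: full span → s += 8 → s = 22.0000
seg 4 [320.7°–360°] simple-harmonic, h=-8: θ=346.5° here. β=25.8, B=39.3. -8/2·(1 − cos(π·0.6565)) = -5.8882 → s = 16.1118

16.1118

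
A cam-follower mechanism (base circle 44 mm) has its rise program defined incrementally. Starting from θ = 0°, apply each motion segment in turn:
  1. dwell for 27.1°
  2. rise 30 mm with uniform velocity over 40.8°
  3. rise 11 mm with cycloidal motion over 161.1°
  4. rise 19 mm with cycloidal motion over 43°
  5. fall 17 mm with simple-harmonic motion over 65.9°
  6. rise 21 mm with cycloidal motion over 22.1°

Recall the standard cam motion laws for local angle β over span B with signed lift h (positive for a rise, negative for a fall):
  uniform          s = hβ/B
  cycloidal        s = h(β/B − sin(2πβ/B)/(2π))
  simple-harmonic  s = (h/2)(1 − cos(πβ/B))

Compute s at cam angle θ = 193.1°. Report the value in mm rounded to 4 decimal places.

seg 1 [0°–27.1°] dwell: s stays 0.0000
seg 2 [27.1°–67.9°] uniform, h=30: full span → s += 30 → s = 30.0000
seg 3 [67.9°–229°] cycloidal, h=11: θ=193.1° here. β=125.2, B=161.1. 11·(0.7772 − sin(2π·0.7772)/(2π)) = 10.2740 → s = 40.2740

40.2740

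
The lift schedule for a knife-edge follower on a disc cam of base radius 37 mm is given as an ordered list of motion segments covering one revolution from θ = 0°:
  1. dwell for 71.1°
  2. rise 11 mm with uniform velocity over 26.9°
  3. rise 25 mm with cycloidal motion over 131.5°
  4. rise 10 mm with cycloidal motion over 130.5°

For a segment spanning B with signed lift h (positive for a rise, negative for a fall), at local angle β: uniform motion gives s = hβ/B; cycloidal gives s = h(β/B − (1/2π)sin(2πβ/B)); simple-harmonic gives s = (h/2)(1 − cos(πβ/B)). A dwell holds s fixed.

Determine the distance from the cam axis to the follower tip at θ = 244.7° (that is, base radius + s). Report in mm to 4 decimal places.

seg 1 [0°–71.1°] dwell: s stays 0.0000
seg 2 [71.1°–98°] uniform, h=11: full span → s += 11 → s = 11.0000
seg 3 [98°–229.5°] cycloidal, h=25: full span → s += 25 → s = 36.0000
seg 4 [229.5°–360°] cycloidal, h=10: θ=244.7° here. β=15.2, B=130.5. 10·(0.1165 − sin(2π·0.1165)/(2π)) = 0.1012 → s = 36.1012
radial distance = base radius + s = 37 + 36.1012 = 73.1012

73.1012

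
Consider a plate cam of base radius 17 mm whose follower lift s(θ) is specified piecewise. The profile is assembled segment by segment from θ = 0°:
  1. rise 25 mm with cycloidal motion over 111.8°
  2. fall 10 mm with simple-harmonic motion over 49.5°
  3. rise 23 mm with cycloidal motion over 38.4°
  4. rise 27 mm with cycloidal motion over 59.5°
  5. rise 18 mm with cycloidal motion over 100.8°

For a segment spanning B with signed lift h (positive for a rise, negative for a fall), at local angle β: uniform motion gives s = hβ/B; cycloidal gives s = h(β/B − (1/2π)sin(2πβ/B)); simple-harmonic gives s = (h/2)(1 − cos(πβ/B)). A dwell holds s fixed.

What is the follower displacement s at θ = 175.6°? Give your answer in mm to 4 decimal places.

seg 1 [0°–111.8°] cycloidal, h=25: full span → s += 25 → s = 25.0000
seg 2 [111.8°–161.3°] simple-harmonic, h=-10: full span → s += -10 → s = 15.0000
seg 3 [161.3°–199.7°] cycloidal, h=23: θ=175.6° here. β=14.3, B=38.4. 23·(0.3724 − sin(2π·0.3724)/(2π)) = 5.9347 → s = 20.9347

20.9347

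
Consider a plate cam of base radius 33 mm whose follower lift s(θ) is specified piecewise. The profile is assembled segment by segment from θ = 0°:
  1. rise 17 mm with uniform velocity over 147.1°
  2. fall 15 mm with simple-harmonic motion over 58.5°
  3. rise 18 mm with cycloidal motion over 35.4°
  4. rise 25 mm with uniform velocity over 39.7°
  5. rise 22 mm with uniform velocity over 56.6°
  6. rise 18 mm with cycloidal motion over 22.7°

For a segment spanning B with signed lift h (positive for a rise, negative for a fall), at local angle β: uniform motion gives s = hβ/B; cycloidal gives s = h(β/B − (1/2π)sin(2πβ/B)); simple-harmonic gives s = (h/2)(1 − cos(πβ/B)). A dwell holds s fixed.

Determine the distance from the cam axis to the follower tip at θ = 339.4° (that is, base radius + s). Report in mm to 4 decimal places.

seg 1 [0°–147.1°] uniform, h=17: full span → s += 17 → s = 17.0000
seg 2 [147.1°–205.6°] simple-harmonic, h=-15: full span → s += -15 → s = 2.0000
seg 3 [205.6°–241°] cycloidal, h=18: full span → s += 18 → s = 20.0000
seg 4 [241°–280.7°] uniform, h=25: full span → s += 25 → s = 45.0000
seg 5 [280.7°–337.3°] uniform, h=22: full span → s += 22 → s = 67.0000
seg 6 [337.3°–360°] cycloidal, h=18: θ=339.4° here. β=2.1, B=22.7. 18·(0.0925 − sin(2π·0.0925)/(2π)) = 0.0922 → s = 67.0922
radial distance = base radius + s = 33 + 67.0922 = 100.0922

100.0922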